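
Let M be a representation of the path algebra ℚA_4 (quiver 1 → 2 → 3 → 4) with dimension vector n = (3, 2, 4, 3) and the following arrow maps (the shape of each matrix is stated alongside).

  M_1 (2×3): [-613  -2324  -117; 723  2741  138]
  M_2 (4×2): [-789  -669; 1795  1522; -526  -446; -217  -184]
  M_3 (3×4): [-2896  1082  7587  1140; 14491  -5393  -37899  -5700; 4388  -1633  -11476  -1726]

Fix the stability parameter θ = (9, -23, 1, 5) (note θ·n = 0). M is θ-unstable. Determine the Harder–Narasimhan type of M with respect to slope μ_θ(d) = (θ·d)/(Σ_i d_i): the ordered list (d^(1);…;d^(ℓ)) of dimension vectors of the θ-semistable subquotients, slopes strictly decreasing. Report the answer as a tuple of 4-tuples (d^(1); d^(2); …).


Via rank(M_{q-1}∘⋯∘M_p): M ≅ I[1,1], I[1,4]^2, I[3,3], I[3,4].
μ_θ-semistable layers: μ^(1)=9; μ^(2)=5; μ^(3)=1; μ^(4)=-7

((1, 0, 0, 0); (0, 0, 0, 3); (0, 0, 4, 0); (2, 2, 0, 0))


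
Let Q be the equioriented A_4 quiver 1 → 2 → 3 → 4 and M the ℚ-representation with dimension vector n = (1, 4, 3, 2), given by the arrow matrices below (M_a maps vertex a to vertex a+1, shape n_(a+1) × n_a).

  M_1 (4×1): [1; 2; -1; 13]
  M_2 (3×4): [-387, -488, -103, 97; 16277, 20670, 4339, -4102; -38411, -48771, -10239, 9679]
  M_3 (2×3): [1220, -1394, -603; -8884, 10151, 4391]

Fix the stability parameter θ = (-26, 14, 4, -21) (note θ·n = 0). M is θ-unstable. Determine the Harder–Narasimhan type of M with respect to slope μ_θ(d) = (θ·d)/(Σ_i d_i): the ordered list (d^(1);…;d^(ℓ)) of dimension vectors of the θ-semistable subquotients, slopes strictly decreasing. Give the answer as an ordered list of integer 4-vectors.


Via rank(M_{q-1}∘⋯∘M_p): M ≅ I[1,4], I[2,2], I[2,3], I[2,4].
μ_θ-semistable layers: μ^(1)=14; μ^(2)=9; μ^(3)=-1; μ^(4)=-26

((0, 1, 0, 0); (0, 1, 1, 0); (0, 2, 2, 2); (1, 0, 0, 0))


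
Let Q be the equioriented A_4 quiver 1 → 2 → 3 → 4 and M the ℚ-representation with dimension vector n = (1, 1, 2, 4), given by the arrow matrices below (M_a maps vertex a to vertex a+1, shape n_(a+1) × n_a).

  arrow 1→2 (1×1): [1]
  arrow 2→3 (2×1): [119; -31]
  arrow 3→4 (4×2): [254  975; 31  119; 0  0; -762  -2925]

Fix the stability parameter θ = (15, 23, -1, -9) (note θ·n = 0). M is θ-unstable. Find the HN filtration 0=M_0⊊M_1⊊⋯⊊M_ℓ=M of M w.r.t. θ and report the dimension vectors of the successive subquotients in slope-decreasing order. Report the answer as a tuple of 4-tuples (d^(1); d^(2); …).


Via rank(M_{q-1}∘⋯∘M_p): M ≅ I[1,4], I[3,4], I[4,4]^2.
μ_θ-semistable layers: μ^(1)=7; μ^(2)=-5; μ^(3)=-9

((1, 1, 1, 1); (0, 0, 1, 1); (0, 0, 0, 2))


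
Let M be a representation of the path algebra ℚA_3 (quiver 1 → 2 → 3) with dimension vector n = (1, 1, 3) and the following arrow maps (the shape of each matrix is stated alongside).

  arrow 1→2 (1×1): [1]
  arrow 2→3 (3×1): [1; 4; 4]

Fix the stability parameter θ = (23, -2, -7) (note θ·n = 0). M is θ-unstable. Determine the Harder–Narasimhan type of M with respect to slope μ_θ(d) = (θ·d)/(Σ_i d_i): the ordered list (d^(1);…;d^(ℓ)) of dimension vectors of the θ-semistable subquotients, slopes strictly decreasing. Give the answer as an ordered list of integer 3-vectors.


Barcode: M ≅ I[1,3], I[3,3]^2. HN layers by μ_θ (2 steps, strictly decreasing):
  μ^(1)=14/3; μ^(2)=-7

((1, 1, 1); (0, 0, 2))


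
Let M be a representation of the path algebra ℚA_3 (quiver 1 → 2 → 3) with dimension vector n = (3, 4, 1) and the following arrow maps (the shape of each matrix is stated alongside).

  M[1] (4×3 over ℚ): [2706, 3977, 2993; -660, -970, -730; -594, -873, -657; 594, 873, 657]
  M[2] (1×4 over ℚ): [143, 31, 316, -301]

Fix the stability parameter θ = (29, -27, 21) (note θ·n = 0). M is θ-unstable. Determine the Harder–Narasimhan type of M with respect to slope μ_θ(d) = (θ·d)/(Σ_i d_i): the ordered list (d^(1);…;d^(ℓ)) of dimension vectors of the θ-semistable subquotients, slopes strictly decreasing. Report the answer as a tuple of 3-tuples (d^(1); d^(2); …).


Barcode: M ≅ I[1,1]^2, I[1,2], I[2,2]^2, I[2,3]. HN layers by μ_θ (4 steps, strictly decreasing):
  μ^(1)=29; μ^(2)=21; μ^(3)=1; μ^(4)=-27

((2, 0, 0); (0, 0, 1); (1, 1, 0); (0, 3, 0))


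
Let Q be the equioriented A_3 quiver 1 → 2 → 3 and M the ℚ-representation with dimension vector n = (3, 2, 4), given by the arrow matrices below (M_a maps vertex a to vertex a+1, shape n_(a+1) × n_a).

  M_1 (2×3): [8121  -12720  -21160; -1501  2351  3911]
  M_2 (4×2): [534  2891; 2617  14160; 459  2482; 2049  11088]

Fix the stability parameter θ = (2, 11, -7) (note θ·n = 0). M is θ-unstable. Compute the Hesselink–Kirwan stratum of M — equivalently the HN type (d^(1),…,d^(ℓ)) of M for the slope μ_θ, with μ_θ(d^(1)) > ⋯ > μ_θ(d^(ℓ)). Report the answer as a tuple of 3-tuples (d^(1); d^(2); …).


Interval decomposition of M: I[1,1], I[1,3]^2, I[3,3]^2.
HN type (ℓ=2): μ^(1)=2; μ^(2)=-7

((3, 2, 2); (0, 0, 2))


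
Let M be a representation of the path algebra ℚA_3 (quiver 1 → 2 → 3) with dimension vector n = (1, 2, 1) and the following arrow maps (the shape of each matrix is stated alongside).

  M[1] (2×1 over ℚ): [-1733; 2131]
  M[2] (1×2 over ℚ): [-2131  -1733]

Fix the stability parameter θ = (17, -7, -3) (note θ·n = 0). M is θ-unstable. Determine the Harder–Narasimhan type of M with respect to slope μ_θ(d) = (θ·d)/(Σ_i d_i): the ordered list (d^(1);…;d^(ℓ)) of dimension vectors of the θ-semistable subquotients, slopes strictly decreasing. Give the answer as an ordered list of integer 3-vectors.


Via rank(M_{q-1}∘⋯∘M_p): M ≅ I[1,2], I[2,3].
μ_θ-semistable layers: μ^(1)=5; μ^(2)=-3; μ^(3)=-7

((1, 1, 0); (0, 0, 1); (0, 1, 0))


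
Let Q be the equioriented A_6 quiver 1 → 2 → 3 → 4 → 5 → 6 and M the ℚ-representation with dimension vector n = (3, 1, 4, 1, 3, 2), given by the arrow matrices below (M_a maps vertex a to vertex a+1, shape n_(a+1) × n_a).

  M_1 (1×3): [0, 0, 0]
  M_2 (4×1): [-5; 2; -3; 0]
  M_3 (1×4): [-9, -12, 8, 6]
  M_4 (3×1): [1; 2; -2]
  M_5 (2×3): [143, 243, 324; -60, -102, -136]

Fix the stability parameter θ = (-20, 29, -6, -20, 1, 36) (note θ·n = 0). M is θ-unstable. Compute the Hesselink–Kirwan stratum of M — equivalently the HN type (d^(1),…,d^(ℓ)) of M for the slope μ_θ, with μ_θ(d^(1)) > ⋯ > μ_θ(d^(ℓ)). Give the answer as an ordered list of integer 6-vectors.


Via rank(M_{q-1}∘⋯∘M_p): M ≅ I[1,1]^3, I[2,6], I[3,3]^3, I[5,5], I[5,6].
μ_θ-semistable layers: μ^(1)=36; μ^(2)=1; μ^(3)=-6; μ^(4)=-20

((0, 0, 0, 0, 0, 2); (0, 1, 1, 1, 3, 0); (0, 0, 3, 0, 0, 0); (3, 0, 0, 0, 0, 0))


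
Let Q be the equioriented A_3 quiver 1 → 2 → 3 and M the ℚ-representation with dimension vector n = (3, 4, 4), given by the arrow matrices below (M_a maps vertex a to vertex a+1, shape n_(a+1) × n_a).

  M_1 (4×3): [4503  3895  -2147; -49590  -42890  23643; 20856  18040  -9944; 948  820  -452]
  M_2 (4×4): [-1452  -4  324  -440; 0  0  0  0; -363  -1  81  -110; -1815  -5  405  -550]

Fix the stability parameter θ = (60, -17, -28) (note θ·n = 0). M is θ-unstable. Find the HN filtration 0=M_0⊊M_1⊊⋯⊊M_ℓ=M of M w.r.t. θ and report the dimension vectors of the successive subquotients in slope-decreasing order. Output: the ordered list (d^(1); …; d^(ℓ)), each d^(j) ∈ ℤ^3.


Interval decomposition of M: I[1,1], I[1,2], I[1,3], I[2,2]^2, I[3,3]^3.
HN type (ℓ=5): μ^(1)=60; μ^(2)=43/2; μ^(3)=5; μ^(4)=-17; μ^(5)=-28

((1, 0, 0); (1, 1, 0); (1, 1, 1); (0, 2, 0); (0, 0, 3))


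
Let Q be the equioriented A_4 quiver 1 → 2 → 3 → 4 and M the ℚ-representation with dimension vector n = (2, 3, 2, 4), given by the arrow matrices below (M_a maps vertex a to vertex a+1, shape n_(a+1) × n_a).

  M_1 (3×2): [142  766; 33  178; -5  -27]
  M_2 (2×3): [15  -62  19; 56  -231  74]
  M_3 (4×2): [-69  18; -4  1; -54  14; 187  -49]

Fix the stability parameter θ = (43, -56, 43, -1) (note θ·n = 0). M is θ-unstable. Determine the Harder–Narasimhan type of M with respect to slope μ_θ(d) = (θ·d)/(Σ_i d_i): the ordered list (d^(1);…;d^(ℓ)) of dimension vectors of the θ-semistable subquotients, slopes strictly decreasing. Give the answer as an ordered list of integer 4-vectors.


Via rank(M_{q-1}∘⋯∘M_p): M ≅ I[1,4]^2, I[2,2], I[4,4]^2.
μ_θ-semistable layers: μ^(1)=21; μ^(2)=-1; μ^(3)=-13/2; μ^(4)=-56

((0, 0, 2, 2); (0, 0, 0, 2); (2, 2, 0, 0); (0, 1, 0, 0))


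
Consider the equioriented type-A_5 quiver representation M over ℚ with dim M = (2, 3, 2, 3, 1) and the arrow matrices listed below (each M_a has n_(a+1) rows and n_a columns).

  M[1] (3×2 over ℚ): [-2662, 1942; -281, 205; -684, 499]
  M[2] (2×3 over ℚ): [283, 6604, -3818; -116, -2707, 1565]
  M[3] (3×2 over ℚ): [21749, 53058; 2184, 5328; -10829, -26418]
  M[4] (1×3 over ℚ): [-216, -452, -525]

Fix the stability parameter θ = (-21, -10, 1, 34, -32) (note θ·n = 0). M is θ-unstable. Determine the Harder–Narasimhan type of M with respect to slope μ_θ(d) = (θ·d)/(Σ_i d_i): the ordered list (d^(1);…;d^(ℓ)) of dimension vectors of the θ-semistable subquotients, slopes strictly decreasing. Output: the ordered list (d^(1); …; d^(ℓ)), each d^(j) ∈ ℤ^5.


Via rank(M_{q-1}∘⋯∘M_p): M ≅ I[1,2], I[1,3], I[2,5], I[4,4]^2.
μ_θ-semistable layers: μ^(1)=34; μ^(2)=1; μ^(3)=-10; μ^(4)=-21

((0, 0, 0, 2, 0); (0, 0, 2, 1, 1); (0, 3, 0, 0, 0); (2, 0, 0, 0, 0))


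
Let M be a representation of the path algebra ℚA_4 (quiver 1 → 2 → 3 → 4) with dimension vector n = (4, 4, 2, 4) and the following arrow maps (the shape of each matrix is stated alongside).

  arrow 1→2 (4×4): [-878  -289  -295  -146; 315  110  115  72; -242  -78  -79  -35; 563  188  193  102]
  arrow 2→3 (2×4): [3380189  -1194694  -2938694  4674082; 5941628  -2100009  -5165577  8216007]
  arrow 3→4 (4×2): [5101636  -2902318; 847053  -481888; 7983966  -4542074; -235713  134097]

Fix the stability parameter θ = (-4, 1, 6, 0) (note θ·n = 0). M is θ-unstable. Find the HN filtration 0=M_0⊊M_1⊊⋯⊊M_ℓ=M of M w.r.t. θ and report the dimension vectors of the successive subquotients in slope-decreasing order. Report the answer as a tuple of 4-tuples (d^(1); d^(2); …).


Via rank(M_{q-1}∘⋯∘M_p): M ≅ I[1,2]^2, I[1,4]^2, I[4,4]^2.
μ_θ-semistable layers: μ^(1)=3; μ^(2)=1; μ^(3)=0; μ^(4)=-4

((0, 0, 2, 2); (0, 4, 0, 0); (0, 0, 0, 2); (4, 0, 0, 0))


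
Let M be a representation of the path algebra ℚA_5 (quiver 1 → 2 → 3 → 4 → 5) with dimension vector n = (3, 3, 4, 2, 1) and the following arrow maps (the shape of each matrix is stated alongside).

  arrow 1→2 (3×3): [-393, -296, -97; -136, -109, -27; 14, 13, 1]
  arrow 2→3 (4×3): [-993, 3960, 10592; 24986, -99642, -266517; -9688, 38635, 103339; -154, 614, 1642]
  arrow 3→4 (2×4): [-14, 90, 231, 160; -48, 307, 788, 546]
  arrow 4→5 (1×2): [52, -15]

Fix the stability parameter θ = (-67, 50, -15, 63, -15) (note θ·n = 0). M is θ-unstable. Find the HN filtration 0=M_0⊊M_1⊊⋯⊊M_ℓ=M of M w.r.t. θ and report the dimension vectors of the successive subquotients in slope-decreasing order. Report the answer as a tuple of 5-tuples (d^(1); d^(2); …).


Via rank(M_{q-1}∘⋯∘M_p): M ≅ I[1,1], I[1,3], I[1,5], I[2,4], I[3,3].
μ_θ-semistable layers: μ^(1)=63; μ^(2)=24; μ^(3)=35/2; μ^(4)=-15; μ^(5)=-67

((0, 0, 0, 1, 0); (0, 0, 0, 1, 1); (0, 3, 3, 0, 0); (0, 0, 1, 0, 0); (3, 0, 0, 0, 0))


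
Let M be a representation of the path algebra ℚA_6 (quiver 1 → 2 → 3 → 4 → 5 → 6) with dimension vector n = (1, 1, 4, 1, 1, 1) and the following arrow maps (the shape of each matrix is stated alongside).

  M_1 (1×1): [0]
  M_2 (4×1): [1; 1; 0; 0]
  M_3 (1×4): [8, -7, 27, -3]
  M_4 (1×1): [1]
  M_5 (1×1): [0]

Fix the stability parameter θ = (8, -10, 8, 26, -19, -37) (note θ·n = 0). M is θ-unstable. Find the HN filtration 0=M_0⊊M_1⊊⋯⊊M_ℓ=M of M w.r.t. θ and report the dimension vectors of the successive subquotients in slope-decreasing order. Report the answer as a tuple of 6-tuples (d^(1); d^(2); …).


Via rank(M_{q-1}∘⋯∘M_p): M ≅ I[1,1], I[2,5], I[3,3]^3, I[6,6].
μ_θ-semistable layers: μ^(1)=8; μ^(2)=5; μ^(3)=-10; μ^(4)=-37

((1, 0, 3, 0, 0, 0); (0, 0, 1, 1, 1, 0); (0, 1, 0, 0, 0, 0); (0, 0, 0, 0, 0, 1))


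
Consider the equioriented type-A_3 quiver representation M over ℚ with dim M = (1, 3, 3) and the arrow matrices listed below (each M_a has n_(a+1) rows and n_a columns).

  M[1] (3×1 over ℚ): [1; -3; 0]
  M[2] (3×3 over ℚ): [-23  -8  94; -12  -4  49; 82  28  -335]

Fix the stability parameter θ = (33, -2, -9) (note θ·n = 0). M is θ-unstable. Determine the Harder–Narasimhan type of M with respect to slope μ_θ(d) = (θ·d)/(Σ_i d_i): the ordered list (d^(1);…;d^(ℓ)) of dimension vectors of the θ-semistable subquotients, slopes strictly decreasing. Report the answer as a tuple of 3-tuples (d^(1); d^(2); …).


Barcode: M ≅ I[1,3], I[2,2], I[2,3], I[3,3]. HN layers by μ_θ (4 steps, strictly decreasing):
  μ^(1)=22/3; μ^(2)=-2; μ^(3)=-11/2; μ^(4)=-9

((1, 1, 1); (0, 1, 0); (0, 1, 1); (0, 0, 1))


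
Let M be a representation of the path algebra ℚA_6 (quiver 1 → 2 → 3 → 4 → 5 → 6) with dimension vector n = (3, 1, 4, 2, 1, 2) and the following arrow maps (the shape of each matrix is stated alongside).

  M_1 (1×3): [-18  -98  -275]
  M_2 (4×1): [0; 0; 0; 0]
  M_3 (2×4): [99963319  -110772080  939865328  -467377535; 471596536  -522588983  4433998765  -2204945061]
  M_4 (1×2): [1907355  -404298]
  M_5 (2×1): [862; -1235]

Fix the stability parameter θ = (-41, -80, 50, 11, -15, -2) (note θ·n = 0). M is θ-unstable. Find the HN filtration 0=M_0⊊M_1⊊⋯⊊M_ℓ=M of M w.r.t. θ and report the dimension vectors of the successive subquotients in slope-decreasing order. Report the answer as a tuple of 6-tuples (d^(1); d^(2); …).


Via rank(M_{q-1}∘⋯∘M_p): M ≅ I[1,1]^2, I[1,2], I[3,3]^2, I[3,4], I[3,6], I[6,6].
μ_θ-semistable layers: μ^(1)=50; μ^(2)=61/2; μ^(3)=11; μ^(4)=-2; μ^(5)=-41; μ^(6)=-121/2

((0, 0, 2, 0, 0, 0); (0, 0, 1, 1, 0, 0); (0, 0, 1, 1, 1, 1); (0, 0, 0, 0, 0, 1); (2, 0, 0, 0, 0, 0); (1, 1, 0, 0, 0, 0))


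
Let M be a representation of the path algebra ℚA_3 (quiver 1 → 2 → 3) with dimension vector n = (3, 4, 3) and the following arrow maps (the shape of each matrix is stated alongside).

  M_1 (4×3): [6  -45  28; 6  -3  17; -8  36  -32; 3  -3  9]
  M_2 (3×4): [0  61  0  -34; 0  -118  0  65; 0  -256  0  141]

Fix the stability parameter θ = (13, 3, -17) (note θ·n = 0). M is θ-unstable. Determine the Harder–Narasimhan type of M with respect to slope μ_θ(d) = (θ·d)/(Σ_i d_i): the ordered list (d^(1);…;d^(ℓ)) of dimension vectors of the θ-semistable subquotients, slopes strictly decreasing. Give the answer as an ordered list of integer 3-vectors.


Interval decomposition of M: I[1,2], I[1,3]^2, I[2,2], I[3,3].
HN type (ℓ=4): μ^(1)=8; μ^(2)=3; μ^(3)=-1/3; μ^(4)=-17

((1, 1, 0); (0, 1, 0); (2, 2, 2); (0, 0, 1))


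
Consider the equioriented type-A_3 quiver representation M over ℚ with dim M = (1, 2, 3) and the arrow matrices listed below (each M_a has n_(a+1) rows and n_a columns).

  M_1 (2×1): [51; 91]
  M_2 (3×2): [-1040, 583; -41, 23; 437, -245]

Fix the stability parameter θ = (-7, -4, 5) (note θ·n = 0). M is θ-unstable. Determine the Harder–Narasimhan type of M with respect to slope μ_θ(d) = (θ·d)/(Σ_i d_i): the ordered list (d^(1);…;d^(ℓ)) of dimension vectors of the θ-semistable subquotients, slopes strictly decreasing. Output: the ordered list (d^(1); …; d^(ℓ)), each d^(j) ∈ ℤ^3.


Interval decomposition of M: I[1,3], I[2,3], I[3,3].
HN type (ℓ=3): μ^(1)=5; μ^(2)=-4; μ^(3)=-7

((0, 0, 3); (0, 2, 0); (1, 0, 0))


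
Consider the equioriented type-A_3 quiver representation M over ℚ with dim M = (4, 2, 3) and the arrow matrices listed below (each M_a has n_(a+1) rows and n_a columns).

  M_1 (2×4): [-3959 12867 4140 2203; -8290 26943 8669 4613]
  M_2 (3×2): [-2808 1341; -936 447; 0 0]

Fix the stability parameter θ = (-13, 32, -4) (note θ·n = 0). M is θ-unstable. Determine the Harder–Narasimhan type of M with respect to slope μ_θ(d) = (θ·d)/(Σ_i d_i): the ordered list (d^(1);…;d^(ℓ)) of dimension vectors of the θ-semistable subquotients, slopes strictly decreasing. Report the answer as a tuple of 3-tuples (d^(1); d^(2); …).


Interval decomposition of M: I[1,1]^2, I[1,2], I[1,3], I[3,3]^2.
HN type (ℓ=4): μ^(1)=32; μ^(2)=14; μ^(3)=-4; μ^(4)=-13

((0, 1, 0); (0, 1, 1); (0, 0, 2); (4, 0, 0))


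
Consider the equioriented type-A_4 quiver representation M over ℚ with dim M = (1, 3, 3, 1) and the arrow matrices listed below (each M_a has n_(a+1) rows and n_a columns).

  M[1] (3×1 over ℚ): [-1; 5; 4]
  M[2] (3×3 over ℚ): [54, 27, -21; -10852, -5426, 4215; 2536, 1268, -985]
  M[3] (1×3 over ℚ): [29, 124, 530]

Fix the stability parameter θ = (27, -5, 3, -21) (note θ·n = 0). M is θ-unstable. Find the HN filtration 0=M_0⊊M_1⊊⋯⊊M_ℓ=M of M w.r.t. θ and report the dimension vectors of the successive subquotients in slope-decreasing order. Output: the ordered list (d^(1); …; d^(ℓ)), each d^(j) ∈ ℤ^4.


Barcode: M ≅ I[1,4], I[2,2], I[2,3], I[3,3]. HN layers by μ_θ (3 steps, strictly decreasing):
  μ^(1)=3; μ^(2)=1; μ^(3)=-5

((0, 0, 2, 0); (1, 1, 1, 1); (0, 2, 0, 0))


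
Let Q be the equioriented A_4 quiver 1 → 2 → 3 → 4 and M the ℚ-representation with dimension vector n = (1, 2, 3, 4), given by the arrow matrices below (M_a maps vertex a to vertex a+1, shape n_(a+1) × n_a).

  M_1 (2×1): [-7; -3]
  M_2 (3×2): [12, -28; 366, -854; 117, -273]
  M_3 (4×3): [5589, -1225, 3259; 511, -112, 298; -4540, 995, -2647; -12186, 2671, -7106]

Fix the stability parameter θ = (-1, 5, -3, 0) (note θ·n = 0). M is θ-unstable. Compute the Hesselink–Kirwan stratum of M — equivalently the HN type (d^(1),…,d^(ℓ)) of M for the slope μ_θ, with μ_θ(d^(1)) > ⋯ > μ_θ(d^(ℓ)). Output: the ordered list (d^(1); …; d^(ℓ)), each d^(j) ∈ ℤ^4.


Via rank(M_{q-1}∘⋯∘M_p): M ≅ I[1,2], I[2,4], I[3,4]^2, I[4,4].
μ_θ-semistable layers: μ^(1)=5; μ^(2)=2/3; μ^(3)=0; μ^(4)=-1; μ^(5)=-3

((0, 1, 0, 0); (0, 1, 1, 1); (0, 0, 0, 3); (1, 0, 0, 0); (0, 0, 2, 0))


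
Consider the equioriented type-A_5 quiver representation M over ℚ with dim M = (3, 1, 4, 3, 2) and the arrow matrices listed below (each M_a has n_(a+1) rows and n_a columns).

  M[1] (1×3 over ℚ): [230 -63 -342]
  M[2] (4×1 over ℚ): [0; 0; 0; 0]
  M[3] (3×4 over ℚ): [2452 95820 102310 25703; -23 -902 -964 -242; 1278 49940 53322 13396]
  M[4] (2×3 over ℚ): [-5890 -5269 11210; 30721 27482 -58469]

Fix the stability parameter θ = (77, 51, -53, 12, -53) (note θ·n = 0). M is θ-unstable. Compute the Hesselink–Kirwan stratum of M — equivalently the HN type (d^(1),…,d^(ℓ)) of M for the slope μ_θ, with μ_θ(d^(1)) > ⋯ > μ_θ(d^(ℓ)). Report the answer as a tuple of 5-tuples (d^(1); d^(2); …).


Barcode: M ≅ I[1,1]^2, I[1,2], I[3,3], I[3,4], I[3,5]^2. HN layers by μ_θ (5 steps, strictly decreasing):
  μ^(1)=77; μ^(2)=64; μ^(3)=12; μ^(4)=-41/2; μ^(5)=-53

((2, 0, 0, 0, 0); (1, 1, 0, 0, 0); (0, 0, 0, 1, 0); (0, 0, 0, 2, 2); (0, 0, 4, 0, 0))


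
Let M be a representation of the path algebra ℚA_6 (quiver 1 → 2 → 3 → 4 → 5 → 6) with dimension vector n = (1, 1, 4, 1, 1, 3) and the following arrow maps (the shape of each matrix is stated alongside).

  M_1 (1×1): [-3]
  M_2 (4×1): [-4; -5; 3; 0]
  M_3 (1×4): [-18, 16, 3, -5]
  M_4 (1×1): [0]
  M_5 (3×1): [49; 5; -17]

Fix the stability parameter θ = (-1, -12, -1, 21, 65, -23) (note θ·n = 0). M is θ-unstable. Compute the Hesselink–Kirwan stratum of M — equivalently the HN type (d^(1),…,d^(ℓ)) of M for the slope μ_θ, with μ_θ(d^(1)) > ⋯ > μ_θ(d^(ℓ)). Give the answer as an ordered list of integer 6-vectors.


Interval decomposition of M: I[1,4], I[3,3]^3, I[5,6], I[6,6]^2.
HN type (ℓ=4): μ^(1)=21; μ^(2)=-1; μ^(3)=-13/2; μ^(4)=-23

((0, 0, 0, 1, 1, 1); (0, 0, 4, 0, 0, 0); (1, 1, 0, 0, 0, 0); (0, 0, 0, 0, 0, 2))


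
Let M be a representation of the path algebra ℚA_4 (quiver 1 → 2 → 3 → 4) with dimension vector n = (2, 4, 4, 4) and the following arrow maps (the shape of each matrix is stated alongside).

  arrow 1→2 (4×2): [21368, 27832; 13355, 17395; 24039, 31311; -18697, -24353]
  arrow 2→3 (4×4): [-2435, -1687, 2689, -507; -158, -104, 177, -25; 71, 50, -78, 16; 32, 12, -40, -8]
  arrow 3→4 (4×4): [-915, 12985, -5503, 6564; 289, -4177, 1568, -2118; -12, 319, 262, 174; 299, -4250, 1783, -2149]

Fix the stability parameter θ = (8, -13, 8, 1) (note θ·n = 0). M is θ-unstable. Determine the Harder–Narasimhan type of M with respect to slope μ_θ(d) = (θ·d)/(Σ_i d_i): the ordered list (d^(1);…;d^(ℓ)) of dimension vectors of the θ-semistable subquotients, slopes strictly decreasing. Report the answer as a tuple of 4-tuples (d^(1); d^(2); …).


Via rank(M_{q-1}∘⋯∘M_p): M ≅ I[1,1], I[1,4], I[2,2], I[2,4]^2, I[3,4].
μ_θ-semistable layers: μ^(1)=8; μ^(2)=9/2; μ^(3)=-5/2; μ^(4)=-13

((1, 0, 0, 0); (0, 0, 4, 4); (1, 1, 0, 0); (0, 3, 0, 0))


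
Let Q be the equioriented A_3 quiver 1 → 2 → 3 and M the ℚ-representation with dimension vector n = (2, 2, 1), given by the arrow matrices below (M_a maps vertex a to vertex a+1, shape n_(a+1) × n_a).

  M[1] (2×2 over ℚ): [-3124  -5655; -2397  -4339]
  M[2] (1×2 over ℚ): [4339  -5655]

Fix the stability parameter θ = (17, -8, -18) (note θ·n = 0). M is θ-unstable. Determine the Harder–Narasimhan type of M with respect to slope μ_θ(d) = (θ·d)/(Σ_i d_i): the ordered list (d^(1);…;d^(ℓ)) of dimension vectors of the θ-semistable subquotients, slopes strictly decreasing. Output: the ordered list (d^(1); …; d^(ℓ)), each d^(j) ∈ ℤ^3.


Barcode: M ≅ I[1,2], I[1,3]. HN layers by μ_θ (2 steps, strictly decreasing):
  μ^(1)=9/2; μ^(2)=-3

((1, 1, 0); (1, 1, 1))


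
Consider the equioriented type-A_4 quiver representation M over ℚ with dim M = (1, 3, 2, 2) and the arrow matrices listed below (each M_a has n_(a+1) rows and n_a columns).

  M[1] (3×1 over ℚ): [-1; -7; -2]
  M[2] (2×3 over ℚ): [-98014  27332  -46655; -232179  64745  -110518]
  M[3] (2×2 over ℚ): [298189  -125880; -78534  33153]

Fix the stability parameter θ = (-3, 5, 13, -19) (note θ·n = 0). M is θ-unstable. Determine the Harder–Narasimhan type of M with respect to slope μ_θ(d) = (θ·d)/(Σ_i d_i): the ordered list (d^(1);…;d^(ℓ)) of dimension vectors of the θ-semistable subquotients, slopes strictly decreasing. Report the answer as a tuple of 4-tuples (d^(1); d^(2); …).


Barcode: M ≅ I[1,2], I[2,4]^2. HN layers by μ_θ (3 steps, strictly decreasing):
  μ^(1)=5; μ^(2)=-1/3; μ^(3)=-3

((0, 1, 0, 0); (0, 2, 2, 2); (1, 0, 0, 0))


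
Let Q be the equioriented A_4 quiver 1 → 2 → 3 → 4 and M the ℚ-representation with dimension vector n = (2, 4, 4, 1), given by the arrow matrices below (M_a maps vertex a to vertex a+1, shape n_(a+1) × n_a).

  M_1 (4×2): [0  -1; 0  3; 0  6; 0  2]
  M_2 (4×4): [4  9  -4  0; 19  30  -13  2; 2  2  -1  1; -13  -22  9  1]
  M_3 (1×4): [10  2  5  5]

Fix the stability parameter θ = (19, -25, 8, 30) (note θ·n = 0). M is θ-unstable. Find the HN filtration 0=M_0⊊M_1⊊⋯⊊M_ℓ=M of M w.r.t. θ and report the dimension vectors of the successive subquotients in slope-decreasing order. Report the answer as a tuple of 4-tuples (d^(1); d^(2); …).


Interval decomposition of M: I[1,1], I[1,4], I[2,3]^3.
HN type (ℓ=5): μ^(1)=30; μ^(2)=19; μ^(3)=8; μ^(4)=-3; μ^(5)=-25

((0, 0, 0, 1); (1, 0, 0, 0); (0, 0, 4, 0); (1, 1, 0, 0); (0, 3, 0, 0))


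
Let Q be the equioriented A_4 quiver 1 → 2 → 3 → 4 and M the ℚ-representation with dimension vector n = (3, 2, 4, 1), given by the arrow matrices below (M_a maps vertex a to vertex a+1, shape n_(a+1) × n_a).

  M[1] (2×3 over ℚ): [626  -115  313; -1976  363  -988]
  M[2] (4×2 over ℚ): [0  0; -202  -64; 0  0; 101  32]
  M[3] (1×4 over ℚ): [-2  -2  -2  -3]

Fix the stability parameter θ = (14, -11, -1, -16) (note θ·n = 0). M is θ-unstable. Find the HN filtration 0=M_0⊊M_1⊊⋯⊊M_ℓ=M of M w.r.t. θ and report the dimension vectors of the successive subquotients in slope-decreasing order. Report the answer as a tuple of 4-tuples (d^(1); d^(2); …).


Via rank(M_{q-1}∘⋯∘M_p): M ≅ I[1,1], I[1,2], I[1,4], I[3,3]^3.
μ_θ-semistable layers: μ^(1)=14; μ^(2)=3/2; μ^(3)=-1; μ^(4)=-7/2

((1, 0, 0, 0); (1, 1, 0, 0); (0, 0, 3, 0); (1, 1, 1, 1))


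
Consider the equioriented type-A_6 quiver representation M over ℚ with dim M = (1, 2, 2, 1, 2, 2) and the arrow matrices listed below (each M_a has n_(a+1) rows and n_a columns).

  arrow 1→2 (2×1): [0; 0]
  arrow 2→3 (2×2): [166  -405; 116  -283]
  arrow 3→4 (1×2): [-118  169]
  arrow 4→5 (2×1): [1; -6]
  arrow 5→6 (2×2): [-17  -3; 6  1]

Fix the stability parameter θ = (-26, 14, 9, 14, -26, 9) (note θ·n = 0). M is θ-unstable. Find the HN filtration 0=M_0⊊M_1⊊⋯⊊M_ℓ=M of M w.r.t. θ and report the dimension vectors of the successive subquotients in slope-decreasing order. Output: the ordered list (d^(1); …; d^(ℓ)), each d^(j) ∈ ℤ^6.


Via rank(M_{q-1}∘⋯∘M_p): M ≅ I[1,1], I[2,3], I[2,6], I[5,6].
μ_θ-semistable layers: μ^(1)=23/2; μ^(2)=9; μ^(3)=11/4; μ^(4)=-26

((0, 1, 1, 0, 0, 0); (0, 0, 0, 0, 0, 2); (0, 1, 1, 1, 1, 0); (1, 0, 0, 0, 1, 0))


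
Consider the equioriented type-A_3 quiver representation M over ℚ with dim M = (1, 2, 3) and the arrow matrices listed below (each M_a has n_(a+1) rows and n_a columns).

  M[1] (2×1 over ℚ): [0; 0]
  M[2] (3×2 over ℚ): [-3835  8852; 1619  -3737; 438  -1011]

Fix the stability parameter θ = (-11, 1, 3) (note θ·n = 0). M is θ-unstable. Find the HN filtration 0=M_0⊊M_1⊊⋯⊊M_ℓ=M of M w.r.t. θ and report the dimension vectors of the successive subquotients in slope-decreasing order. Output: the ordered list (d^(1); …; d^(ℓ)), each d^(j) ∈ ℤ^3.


Barcode: M ≅ I[1,1], I[2,3]^2, I[3,3]. HN layers by μ_θ (3 steps, strictly decreasing):
  μ^(1)=3; μ^(2)=1; μ^(3)=-11

((0, 0, 3); (0, 2, 0); (1, 0, 0))


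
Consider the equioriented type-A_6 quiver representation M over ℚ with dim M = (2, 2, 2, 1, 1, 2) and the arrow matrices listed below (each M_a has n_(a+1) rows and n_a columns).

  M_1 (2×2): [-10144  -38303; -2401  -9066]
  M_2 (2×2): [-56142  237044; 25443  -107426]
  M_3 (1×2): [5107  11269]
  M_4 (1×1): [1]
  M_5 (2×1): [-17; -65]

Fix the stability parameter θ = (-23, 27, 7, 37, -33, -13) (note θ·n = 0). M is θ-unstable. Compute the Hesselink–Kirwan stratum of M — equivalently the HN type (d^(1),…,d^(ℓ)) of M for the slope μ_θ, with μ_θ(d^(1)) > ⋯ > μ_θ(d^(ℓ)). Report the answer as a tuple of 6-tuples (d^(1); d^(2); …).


Barcode: M ≅ I[1,2], I[1,6], I[3,3], I[6,6]. HN layers by μ_θ (5 steps, strictly decreasing):
  μ^(1)=27; μ^(2)=7; μ^(3)=5; μ^(4)=-13; μ^(5)=-23

((0, 1, 0, 0, 0, 0); (0, 0, 1, 0, 0, 0); (0, 1, 1, 1, 1, 1); (0, 0, 0, 0, 0, 1); (2, 0, 0, 0, 0, 0))


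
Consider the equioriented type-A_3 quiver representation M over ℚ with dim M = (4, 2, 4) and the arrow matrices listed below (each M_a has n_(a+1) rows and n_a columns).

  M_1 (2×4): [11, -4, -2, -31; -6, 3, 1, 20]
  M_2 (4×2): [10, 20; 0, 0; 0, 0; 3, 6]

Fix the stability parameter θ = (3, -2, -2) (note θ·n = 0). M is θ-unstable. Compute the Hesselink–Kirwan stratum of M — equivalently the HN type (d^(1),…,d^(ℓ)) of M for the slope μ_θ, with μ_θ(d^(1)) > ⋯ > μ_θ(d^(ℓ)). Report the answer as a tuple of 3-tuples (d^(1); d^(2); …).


Barcode: M ≅ I[1,1]^2, I[1,2], I[1,3], I[3,3]^3. HN layers by μ_θ (4 steps, strictly decreasing):
  μ^(1)=3; μ^(2)=1/2; μ^(3)=-1/3; μ^(4)=-2

((2, 0, 0); (1, 1, 0); (1, 1, 1); (0, 0, 3))


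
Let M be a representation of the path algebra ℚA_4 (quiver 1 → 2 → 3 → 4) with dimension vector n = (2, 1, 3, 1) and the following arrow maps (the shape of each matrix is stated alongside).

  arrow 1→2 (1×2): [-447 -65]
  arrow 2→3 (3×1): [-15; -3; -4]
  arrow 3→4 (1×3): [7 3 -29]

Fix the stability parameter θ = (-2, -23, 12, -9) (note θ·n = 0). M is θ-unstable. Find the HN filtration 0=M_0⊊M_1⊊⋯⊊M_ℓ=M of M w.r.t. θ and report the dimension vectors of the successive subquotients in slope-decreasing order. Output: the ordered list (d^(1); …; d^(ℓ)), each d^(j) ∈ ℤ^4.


Interval decomposition of M: I[1,1], I[1,4], I[3,3]^2.
HN type (ℓ=4): μ^(1)=12; μ^(2)=3/2; μ^(3)=-2; μ^(4)=-25/2

((0, 0, 2, 0); (0, 0, 1, 1); (1, 0, 0, 0); (1, 1, 0, 0))


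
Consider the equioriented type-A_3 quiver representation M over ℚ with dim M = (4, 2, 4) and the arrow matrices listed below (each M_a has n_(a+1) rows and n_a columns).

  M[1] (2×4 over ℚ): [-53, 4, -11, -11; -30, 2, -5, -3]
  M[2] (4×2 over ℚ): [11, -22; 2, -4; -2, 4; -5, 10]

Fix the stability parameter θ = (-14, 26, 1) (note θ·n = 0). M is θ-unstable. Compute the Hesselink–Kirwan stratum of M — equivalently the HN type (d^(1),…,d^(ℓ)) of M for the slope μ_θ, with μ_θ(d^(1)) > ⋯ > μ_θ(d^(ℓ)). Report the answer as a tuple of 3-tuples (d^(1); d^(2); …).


Via rank(M_{q-1}∘⋯∘M_p): M ≅ I[1,1]^2, I[1,2], I[1,3], I[3,3]^3.
μ_θ-semistable layers: μ^(1)=26; μ^(2)=27/2; μ^(3)=1; μ^(4)=-14

((0, 1, 0); (0, 1, 1); (0, 0, 3); (4, 0, 0))


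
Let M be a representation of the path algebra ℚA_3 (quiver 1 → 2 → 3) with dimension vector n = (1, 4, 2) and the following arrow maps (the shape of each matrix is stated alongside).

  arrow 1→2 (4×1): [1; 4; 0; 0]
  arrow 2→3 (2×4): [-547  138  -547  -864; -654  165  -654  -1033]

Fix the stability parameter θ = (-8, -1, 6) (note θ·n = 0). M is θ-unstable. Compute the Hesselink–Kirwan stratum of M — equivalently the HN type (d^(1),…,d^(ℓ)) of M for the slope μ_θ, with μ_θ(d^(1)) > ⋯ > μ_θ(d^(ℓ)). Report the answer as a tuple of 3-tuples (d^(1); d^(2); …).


Via rank(M_{q-1}∘⋯∘M_p): M ≅ I[1,3], I[2,2]^2, I[2,3].
μ_θ-semistable layers: μ^(1)=6; μ^(2)=-1; μ^(3)=-8

((0, 0, 2); (0, 4, 0); (1, 0, 0))


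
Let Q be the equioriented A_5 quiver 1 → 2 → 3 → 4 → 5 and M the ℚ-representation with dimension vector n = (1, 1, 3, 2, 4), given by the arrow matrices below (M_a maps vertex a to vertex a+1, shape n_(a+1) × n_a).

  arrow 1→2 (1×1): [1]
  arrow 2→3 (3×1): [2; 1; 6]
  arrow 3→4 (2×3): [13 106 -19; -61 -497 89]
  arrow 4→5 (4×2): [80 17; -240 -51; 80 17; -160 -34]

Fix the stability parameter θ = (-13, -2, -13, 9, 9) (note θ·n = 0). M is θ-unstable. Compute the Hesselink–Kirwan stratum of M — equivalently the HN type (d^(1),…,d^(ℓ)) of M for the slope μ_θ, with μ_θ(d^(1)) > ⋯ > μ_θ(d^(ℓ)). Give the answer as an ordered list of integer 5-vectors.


Via rank(M_{q-1}∘⋯∘M_p): M ≅ I[1,5], I[3,3], I[3,4], I[5,5]^3.
μ_θ-semistable layers: μ^(1)=9; μ^(2)=-15/2; μ^(3)=-13

((0, 0, 0, 2, 4); (0, 1, 1, 0, 0); (1, 0, 2, 0, 0))


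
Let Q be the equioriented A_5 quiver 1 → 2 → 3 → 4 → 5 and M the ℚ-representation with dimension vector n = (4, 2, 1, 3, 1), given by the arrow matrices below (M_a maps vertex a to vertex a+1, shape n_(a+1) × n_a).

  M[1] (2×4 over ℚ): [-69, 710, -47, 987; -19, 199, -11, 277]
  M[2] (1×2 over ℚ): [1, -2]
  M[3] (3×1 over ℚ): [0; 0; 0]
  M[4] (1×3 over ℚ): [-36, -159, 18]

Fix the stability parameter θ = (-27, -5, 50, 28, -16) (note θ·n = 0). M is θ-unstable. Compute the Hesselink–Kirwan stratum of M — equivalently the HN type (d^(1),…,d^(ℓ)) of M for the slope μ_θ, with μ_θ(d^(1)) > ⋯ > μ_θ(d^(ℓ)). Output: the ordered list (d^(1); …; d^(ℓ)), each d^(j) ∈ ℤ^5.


Barcode: M ≅ I[1,1]^2, I[1,2], I[1,3], I[4,4]^2, I[4,5]. HN layers by μ_θ (5 steps, strictly decreasing):
  μ^(1)=50; μ^(2)=28; μ^(3)=6; μ^(4)=-5; μ^(5)=-27

((0, 0, 1, 0, 0); (0, 0, 0, 2, 0); (0, 0, 0, 1, 1); (0, 2, 0, 0, 0); (4, 0, 0, 0, 0))


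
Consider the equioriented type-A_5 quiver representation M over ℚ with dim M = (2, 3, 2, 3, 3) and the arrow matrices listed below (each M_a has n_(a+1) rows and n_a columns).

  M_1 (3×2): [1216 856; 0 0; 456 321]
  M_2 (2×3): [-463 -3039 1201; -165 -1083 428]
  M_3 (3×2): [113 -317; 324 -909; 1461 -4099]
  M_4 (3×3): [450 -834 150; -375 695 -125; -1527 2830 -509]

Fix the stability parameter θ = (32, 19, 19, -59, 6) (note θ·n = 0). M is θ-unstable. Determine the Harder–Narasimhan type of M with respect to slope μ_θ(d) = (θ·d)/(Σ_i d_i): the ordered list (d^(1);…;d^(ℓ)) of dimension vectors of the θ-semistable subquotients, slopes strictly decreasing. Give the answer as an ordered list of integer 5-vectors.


Via rank(M_{q-1}∘⋯∘M_p): M ≅ I[1,1], I[1,4], I[2,2], I[2,5], I[4,5], I[5,5].
μ_θ-semistable layers: μ^(1)=32; μ^(2)=19; μ^(3)=6; μ^(4)=11/4; μ^(5)=-7; μ^(6)=-59

((1, 0, 0, 0, 0); (0, 1, 0, 0, 0); (0, 0, 0, 0, 3); (1, 1, 1, 1, 0); (0, 1, 1, 1, 0); (0, 0, 0, 1, 0))


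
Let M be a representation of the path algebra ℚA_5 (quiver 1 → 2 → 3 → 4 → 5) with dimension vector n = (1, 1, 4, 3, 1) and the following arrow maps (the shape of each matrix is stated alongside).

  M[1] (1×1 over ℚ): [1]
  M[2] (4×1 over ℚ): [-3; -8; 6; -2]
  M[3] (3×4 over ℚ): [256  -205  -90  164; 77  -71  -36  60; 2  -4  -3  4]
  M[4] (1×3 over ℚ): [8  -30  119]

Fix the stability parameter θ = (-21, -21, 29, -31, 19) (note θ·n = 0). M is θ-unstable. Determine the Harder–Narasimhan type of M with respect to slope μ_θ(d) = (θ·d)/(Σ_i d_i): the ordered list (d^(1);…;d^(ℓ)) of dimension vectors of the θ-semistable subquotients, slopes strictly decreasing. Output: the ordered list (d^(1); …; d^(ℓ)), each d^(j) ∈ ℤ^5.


Interval decomposition of M: I[1,5], I[3,3], I[3,4]^2.
HN type (ℓ=4): μ^(1)=29; μ^(2)=19; μ^(3)=-1; μ^(4)=-21

((0, 0, 1, 0, 0); (0, 0, 0, 0, 1); (0, 0, 3, 3, 0); (1, 1, 0, 0, 0))


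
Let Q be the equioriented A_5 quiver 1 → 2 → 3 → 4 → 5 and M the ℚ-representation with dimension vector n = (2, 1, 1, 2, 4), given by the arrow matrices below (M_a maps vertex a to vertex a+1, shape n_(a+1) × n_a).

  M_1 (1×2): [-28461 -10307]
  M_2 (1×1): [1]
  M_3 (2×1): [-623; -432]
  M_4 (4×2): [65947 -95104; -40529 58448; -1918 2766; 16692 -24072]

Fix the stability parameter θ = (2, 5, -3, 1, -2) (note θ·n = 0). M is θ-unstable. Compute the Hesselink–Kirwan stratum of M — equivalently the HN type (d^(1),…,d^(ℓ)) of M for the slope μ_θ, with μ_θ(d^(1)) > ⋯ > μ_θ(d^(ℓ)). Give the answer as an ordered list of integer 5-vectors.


Barcode: M ≅ I[1,1], I[1,5], I[4,5], I[5,5]^2. HN layers by μ_θ (4 steps, strictly decreasing):
  μ^(1)=2; μ^(2)=3/5; μ^(3)=-1/2; μ^(4)=-2

((1, 0, 0, 0, 0); (1, 1, 1, 1, 1); (0, 0, 0, 1, 1); (0, 0, 0, 0, 2))


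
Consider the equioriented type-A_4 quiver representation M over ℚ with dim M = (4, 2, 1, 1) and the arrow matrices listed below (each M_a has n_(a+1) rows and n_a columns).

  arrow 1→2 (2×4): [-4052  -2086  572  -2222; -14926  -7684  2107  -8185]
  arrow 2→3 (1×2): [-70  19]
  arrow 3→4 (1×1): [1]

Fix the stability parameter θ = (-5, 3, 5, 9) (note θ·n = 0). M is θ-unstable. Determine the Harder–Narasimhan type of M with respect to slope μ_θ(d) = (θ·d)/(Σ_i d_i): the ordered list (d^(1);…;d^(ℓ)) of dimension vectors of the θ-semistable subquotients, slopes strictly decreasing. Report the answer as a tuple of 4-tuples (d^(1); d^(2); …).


Via rank(M_{q-1}∘⋯∘M_p): M ≅ I[1,1]^2, I[1,2], I[1,4].
μ_θ-semistable layers: μ^(1)=9; μ^(2)=5; μ^(3)=3; μ^(4)=-5

((0, 0, 0, 1); (0, 0, 1, 0); (0, 2, 0, 0); (4, 0, 0, 0))


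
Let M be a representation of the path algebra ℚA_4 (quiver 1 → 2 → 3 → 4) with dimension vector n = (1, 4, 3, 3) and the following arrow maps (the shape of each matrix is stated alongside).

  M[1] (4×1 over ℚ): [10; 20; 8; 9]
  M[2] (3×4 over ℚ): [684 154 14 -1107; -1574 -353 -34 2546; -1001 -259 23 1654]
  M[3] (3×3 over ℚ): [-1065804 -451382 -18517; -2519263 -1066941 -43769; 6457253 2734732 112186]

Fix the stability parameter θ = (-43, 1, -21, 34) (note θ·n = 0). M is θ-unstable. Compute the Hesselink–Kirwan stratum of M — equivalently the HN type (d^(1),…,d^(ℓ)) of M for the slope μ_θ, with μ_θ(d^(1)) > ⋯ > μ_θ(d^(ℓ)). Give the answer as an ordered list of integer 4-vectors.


Via rank(M_{q-1}∘⋯∘M_p): M ≅ I[1,4], I[2,2], I[2,4]^2.
μ_θ-semistable layers: μ^(1)=34; μ^(2)=1; μ^(3)=-10; μ^(4)=-43

((0, 0, 0, 3); (0, 1, 0, 0); (0, 3, 3, 0); (1, 0, 0, 0))


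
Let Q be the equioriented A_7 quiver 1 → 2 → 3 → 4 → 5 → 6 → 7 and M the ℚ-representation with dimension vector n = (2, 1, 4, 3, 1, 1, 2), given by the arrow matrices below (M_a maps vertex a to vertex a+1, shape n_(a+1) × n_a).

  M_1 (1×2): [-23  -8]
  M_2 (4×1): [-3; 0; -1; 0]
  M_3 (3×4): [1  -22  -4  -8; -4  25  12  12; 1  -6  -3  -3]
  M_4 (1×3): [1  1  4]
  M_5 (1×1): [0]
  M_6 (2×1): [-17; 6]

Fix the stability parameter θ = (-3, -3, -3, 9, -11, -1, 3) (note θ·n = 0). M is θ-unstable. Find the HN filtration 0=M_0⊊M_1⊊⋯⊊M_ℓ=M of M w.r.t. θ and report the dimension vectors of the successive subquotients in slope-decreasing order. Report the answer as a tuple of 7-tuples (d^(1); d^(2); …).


Barcode: M ≅ I[1,1], I[1,5], I[3,3], I[3,4]^2, I[6,7], I[7,7]. HN layers by μ_θ (4 steps, strictly decreasing):
  μ^(1)=9; μ^(2)=3; μ^(3)=-1; μ^(4)=-3

((0, 0, 0, 2, 0, 0, 0); (0, 0, 0, 0, 0, 0, 2); (0, 0, 0, 1, 1, 1, 0); (2, 1, 4, 0, 0, 0, 0))


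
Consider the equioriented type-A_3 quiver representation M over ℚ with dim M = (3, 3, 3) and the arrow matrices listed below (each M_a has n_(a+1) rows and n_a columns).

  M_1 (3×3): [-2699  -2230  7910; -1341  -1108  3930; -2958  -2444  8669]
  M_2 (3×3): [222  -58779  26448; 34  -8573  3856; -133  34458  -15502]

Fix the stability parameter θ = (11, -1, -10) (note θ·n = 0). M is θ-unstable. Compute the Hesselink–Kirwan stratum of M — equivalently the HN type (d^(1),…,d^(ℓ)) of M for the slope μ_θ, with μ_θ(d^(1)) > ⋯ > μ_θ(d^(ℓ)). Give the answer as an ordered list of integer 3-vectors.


Barcode: M ≅ I[1,2], I[1,3]^2, I[3,3]. HN layers by μ_θ (3 steps, strictly decreasing):
  μ^(1)=5; μ^(2)=0; μ^(3)=-10

((1, 1, 0); (2, 2, 2); (0, 0, 1))


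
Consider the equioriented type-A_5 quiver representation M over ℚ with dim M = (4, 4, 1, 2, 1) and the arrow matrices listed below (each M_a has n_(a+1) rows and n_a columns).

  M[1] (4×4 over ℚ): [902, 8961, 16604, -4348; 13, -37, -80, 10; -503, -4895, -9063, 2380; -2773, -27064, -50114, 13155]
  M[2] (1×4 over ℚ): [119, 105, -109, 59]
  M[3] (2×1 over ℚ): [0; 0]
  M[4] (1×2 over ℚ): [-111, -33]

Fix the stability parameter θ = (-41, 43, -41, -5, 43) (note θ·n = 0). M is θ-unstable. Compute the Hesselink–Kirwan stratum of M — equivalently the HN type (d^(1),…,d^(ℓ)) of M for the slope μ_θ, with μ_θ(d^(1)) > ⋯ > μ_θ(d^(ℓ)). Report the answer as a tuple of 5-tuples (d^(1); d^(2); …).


Via rank(M_{q-1}∘⋯∘M_p): M ≅ I[1,2]^3, I[1,3], I[4,4], I[4,5].
μ_θ-semistable layers: μ^(1)=43; μ^(2)=1; μ^(3)=-5; μ^(4)=-41

((0, 3, 0, 0, 1); (0, 1, 1, 0, 0); (0, 0, 0, 2, 0); (4, 0, 0, 0, 0))


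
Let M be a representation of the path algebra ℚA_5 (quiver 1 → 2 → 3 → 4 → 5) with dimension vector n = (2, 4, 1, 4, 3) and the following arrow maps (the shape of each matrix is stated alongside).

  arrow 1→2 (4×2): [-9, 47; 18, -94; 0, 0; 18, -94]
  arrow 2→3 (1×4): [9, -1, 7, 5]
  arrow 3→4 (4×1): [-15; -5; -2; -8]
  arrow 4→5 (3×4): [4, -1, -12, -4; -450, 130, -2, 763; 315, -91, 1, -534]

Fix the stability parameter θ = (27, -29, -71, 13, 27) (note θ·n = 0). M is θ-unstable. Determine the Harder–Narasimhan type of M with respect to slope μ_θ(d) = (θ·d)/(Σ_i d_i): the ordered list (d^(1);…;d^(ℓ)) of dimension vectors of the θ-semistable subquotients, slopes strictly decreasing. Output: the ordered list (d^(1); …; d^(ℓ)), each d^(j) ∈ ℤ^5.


Barcode: M ≅ I[1,1], I[1,5], I[2,2]^3, I[4,4], I[4,5]^2. HN layers by μ_θ (4 steps, strictly decreasing):
  μ^(1)=27; μ^(2)=13; μ^(3)=-73/3; μ^(4)=-29

((1, 0, 0, 0, 3); (0, 0, 0, 4, 0); (1, 1, 1, 0, 0); (0, 3, 0, 0, 0))
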